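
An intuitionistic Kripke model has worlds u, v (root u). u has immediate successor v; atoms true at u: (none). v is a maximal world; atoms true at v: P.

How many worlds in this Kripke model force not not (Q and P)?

u: does not force it — u does not force not not (Q and P) since u is accessible from u and u forces not (Q and P).
v: does not force it — v does not force not not (Q and P) since v is accessible from v and v forces not (Q and P).
Worlds forcing the formula: { }.

0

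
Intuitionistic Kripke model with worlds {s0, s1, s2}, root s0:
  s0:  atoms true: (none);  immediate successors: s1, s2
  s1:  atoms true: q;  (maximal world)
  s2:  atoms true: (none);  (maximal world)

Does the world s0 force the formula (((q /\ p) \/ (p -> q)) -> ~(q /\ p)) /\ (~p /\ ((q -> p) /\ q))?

No

s0 ||-/- (((q /\ p) \/ (p -> q)) -> ~(q /\ p)) /\ (~p /\ ((q -> p) /\ q)) since s0 fails ~p /\ ((q -> p) /\ q).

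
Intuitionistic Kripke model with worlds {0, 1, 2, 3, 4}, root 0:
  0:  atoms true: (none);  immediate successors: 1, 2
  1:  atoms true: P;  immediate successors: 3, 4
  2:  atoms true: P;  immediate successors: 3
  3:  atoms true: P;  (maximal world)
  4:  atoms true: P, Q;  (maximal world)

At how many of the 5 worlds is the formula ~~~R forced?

0: forces it.
1: forces it.
2: forces it.
3: forces it.
4: forces it.
Worlds forcing the formula: {0, 1, 2, 3, 4}.

5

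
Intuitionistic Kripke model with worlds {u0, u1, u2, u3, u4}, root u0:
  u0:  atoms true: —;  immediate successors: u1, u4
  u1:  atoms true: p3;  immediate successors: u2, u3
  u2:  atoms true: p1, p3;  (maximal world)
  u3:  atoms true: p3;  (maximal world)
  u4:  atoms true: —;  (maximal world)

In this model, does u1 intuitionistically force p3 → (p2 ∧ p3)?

No

u1 ⊮ p3 → (p2 ∧ p3): already at u1 itself, u1 ⊩ p3 but u1 ⊮ p2 ∧ p3.
u1 ⊮ p2 ∧ p3 since u1 fails p2.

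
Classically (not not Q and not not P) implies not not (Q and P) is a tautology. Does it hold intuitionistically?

This is the distribution of double negation over conjunction, which is intuitionistically derivable.
Assume not not Q, not not P, and not (Q and P). From Q we'd get not P (since Q and P is refuted), contradicting not not P; so not Q, contradicting not not Q.

Yes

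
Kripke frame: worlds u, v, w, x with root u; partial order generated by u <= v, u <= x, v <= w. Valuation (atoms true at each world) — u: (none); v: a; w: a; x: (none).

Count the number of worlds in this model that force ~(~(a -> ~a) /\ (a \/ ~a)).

u: does not force it — u ||-/- ~(~(a -> ~a) /\ (a \/ ~a)) since v is accessible from u and v ||- ~(a -> ~a) /\ (a \/ ~a).
v: does not force it.
w: does not force it.
x: forces it.
Worlds forcing the formula: {x}.

1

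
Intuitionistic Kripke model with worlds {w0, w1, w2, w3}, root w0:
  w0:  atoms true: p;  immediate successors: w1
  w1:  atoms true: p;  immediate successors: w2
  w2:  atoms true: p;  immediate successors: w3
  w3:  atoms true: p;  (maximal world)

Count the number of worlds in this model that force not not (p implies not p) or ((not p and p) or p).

4

w0: forces it.
w1: forces it.
w2: forces it.
w3: forces it.
Worlds forcing the formula: {w0, w1, w2, w3}.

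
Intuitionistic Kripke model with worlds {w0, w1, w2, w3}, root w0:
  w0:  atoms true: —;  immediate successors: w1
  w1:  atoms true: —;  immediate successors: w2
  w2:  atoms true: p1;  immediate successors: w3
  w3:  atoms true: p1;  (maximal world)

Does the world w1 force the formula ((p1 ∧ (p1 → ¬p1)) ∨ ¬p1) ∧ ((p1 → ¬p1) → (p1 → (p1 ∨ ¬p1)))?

No

w1 ⊮ ((p1 ∧ (p1 → ¬p1)) ∨ ¬p1) ∧ ((p1 → ¬p1) → (p1 → (p1 ∨ ¬p1))) since w1 fails (p1 ∧ (p1 → ¬p1)) ∨ ¬p1.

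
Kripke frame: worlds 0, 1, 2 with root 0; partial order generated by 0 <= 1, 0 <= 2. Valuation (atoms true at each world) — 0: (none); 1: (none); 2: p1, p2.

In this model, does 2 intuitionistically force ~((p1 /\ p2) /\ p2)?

2 ||-/- ~((p1 /\ p2) /\ p2) since 2 is accessible from 2 and 2 ||- (p1 /\ p2) /\ p2.
2 ||- (p1 /\ p2) /\ p2 since 2 forces both conjuncts.

No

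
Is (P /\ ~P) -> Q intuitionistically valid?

Yes

This is an instance of ex falso quodlibet, which is intuitionistically derivable.
No world can force both P and ~P, so the antecedent P /\ ~P is never forced and the implication holds vacuously at every world.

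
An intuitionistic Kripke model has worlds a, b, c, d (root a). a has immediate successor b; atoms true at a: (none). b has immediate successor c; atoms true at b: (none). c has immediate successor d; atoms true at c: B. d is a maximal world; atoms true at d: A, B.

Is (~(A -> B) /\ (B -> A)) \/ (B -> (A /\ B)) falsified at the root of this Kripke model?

a ||-/- (~(A -> B) /\ (B -> A)) \/ (B -> (A /\ B)): neither disjunct is forced at a.
a ||-/- ~(A -> B) /\ (B -> A) since a fails ~(A -> B).
So the root a does not force (~(A -> B) /\ (B -> A)) \/ (B -> (A /\ B)); the model is a countermodel.

Yes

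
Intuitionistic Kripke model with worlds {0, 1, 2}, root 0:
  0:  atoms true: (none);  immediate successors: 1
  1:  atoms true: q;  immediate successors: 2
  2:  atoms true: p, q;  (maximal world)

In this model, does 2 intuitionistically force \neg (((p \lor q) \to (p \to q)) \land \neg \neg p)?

2 \nVdash \neg (((p \lor q) \to (p \to q)) \land \neg \neg p) since 2 is accessible from 2 and 2 \Vdash ((p \lor q) \to (p \to q)) \land \neg \neg p.
2 \Vdash ((p \lor q) \to (p \to q)) \land \neg \neg p since 2 forces both conjuncts.

No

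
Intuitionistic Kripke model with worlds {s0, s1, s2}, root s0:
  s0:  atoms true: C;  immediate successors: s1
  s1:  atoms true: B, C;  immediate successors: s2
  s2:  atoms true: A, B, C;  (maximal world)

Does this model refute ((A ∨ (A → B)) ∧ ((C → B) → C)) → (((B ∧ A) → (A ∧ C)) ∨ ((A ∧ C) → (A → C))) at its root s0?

s0 ⊩ ((A ∨ (A → B)) ∧ ((C → B) → C)) → (((B ∧ A) → (A ∧ C)) ∨ ((A ∧ C) → (A → C))): every world accessible from s0 that forces (A ∨ (A → B)) ∧ ((C → B) → C) (namely s0, s1, s2) also forces ((B ∧ A) → (A ∧ C)) ∨ ((A ∧ C) → (A → C)).
So the root s0 forces ((A ∨ (A → B)) ∧ ((C → B) → C)) → (((B ∧ A) → (A ∧ C)) ∨ ((A ∧ C) → (A → C))); the model is not a countermodel.

No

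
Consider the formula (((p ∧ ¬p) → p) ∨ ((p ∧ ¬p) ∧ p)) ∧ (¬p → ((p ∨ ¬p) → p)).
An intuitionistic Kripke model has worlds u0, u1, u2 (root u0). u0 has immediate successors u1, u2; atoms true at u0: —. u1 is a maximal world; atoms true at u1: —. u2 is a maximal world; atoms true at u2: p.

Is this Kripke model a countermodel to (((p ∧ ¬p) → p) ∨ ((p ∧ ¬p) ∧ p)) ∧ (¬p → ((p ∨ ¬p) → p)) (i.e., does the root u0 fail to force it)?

Yes

u0 ⊮ (((p ∧ ¬p) → p) ∨ ((p ∧ ¬p) ∧ p)) ∧ (¬p → ((p ∨ ¬p) → p)) since u0 fails ¬p → ((p ∨ ¬p) → p).
So the root u0 does not force (((p ∧ ¬p) → p) ∨ ((p ∧ ¬p) ∧ p)) ∧ (¬p → ((p ∨ ¬p) → p)); the model is a countermodel.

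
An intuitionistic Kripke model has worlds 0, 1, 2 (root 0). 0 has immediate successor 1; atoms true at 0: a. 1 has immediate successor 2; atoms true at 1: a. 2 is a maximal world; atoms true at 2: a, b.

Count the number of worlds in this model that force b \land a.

1

0: does not force it — 0 \nVdash b \land a since 0 fails b.
1: does not force it — 1 \nVdash b \land a since 1 fails b.
2: forces it.
Worlds forcing the formula: {2}.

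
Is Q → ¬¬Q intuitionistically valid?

Yes

This is double-negation introduction, which is intuitionistically derivable.
If a world forces Q then every accessible world forces Q (persistence), so none forces ¬Q; hence ¬¬Q.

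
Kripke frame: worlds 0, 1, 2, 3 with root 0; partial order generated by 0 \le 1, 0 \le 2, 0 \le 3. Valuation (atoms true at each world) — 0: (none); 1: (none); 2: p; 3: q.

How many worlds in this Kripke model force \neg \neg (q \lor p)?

2

0: does not force it — 0 \nVdash \neg \neg (q \lor p) since 1 is accessible from 0 and 1 \Vdash \neg (q \lor p).
1: does not force it.
2: forces it.
3: forces it.
Worlds forcing the formula: {2, 3}.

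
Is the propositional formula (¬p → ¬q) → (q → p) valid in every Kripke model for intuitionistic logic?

This is the converse of contraposition, which is not intuitionistically valid.
A Kripke countermodel: worlds 0, 1; order generated by 0 ≤ 1; atoms true at each world — 0:{q}; 1:{p,q}.
0 ⊮ (¬p → ¬q) → (q → p): already at 0 itself, 0 ⊩ ¬p → ¬q but 0 ⊮ q → p.
0 ⊮ q → p: already at 0 itself, 0 ⊩ q but 0 ⊮ p.
0 lacks atom p, so 0 ⊮ p.
So the root 0 does not force the formula.

No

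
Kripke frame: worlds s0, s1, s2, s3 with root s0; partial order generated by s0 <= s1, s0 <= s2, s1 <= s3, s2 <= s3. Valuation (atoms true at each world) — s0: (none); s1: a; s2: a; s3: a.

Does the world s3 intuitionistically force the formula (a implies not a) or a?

Yes

s3 forces (a implies not a) or a via the disjunct a.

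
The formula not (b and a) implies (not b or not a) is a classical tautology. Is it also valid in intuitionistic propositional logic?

This is the constructively invalid direction of De Morgan's law for conjunction, which is not intuitionistically valid.
A Kripke countermodel: worlds s0, s1, s2; order generated by s0 <= s1, s0 <= s2; atoms true at each world — s0:{}; s1:{b}; s2:{a}.
s0 does not force not (b and a) implies (not b or not a): already at s0 itself, s0 forces not (b and a) but s0 does not force not b or not a.
s0 does not force not b or not a: neither disjunct is forced at s0.
s0 does not force not b since s1 is accessible from s0 and s1 forces b.
So the root s0 does not force the formula.

No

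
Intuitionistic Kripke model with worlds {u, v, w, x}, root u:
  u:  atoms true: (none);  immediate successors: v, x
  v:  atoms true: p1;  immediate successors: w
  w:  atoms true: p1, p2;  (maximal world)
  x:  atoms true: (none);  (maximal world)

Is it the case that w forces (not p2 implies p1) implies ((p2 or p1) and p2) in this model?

Yes

w forces (not p2 implies p1) implies ((p2 or p1) and p2): every world accessible from w that forces not p2 implies p1 (namely w) also forces (p2 or p1) and p2.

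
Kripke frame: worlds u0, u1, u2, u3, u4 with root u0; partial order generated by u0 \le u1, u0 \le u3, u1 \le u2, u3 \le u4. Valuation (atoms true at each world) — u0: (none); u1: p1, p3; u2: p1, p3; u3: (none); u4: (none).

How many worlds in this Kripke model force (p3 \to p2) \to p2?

2

u0: does not force it — u0 \nVdash (p3 \to p2) \to p2: at the accessible world u3, u3 \Vdash p3 \to p2 but u3 \nVdash p2.
u1: forces it.
u2: forces it.
u3: does not force it — u3 \nVdash (p3 \to p2) \to p2: already at u3 itself, u3 \Vdash p3 \to p2 but u3 \nVdash p2.
u4: does not force it — u4 \nVdash (p3 \to p2) \to p2: already at u4 itself, u4 \Vdash p3 \to p2 but u4 \nVdash p2.
Worlds forcing the formula: {u1, u2}.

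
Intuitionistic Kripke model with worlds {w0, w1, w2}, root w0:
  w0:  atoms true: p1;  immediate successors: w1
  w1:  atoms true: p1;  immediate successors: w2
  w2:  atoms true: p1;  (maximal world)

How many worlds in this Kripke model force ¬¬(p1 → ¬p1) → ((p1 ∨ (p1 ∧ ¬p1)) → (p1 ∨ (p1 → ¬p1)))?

w0: forces it.
w1: forces it.
w2: forces it.
Worlds forcing the formula: {w0, w1, w2}.

3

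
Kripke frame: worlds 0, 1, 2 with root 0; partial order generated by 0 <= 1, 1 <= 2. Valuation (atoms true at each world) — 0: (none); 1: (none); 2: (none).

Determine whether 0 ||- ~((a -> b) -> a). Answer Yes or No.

0 ||- ~((a -> b) -> a): no world accessible from 0 forces (a -> b) -> a.

Yes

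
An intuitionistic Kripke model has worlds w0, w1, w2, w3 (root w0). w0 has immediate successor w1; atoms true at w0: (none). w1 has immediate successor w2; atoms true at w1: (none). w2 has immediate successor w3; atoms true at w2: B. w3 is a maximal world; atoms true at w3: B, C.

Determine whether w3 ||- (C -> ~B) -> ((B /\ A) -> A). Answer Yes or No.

Yes

w3 ||- (C -> ~B) -> ((B /\ A) -> A) vacuously: no world accessible from w3 forces the antecedent C -> ~B.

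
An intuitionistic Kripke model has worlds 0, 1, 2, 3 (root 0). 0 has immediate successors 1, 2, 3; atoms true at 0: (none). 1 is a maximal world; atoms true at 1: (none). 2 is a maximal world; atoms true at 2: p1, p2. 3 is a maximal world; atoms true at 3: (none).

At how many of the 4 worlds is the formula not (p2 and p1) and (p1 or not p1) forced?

0: does not force it — 0 does not force not (p2 and p1) and (p1 or not p1) since 0 fails not (p2 and p1).
1: forces it.
2: does not force it.
3: forces it.
Worlds forcing the formula: {1, 3}.

2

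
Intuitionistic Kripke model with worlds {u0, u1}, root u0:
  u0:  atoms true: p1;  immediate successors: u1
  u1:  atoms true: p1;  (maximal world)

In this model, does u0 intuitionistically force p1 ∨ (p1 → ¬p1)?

Yes

u0 ⊩ p1 ∨ (p1 → ¬p1) via the disjunct p1.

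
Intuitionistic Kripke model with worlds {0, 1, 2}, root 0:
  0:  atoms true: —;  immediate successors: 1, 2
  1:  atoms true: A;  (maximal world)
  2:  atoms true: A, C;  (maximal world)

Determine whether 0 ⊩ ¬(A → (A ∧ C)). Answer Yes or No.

0 ⊮ ¬(A → (A ∧ C)) since 2 is accessible from 0 and 2 ⊩ A → (A ∧ C).
2 ⊩ A → (A ∧ C): every world accessible from 2 that forces A (namely 2) also forces A ∧ C.

No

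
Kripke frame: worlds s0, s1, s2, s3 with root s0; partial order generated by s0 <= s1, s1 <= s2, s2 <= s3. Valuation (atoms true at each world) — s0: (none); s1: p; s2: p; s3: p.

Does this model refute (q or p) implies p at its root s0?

s0 forces (q or p) implies p: every world accessible from s0 that forces q or p (namely s1, s2, s3) also forces p.
So the root s0 forces (q or p) implies p; the model is not a countermodel.

No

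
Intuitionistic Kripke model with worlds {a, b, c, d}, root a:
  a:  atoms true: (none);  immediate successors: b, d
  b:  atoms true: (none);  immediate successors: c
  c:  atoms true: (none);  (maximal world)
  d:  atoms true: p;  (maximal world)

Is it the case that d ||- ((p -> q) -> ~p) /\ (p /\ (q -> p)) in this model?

d ||- ((p -> q) -> ~p) /\ (p /\ (q -> p)) since d forces both conjuncts.

Yes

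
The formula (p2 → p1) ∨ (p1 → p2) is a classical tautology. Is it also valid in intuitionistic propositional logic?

No

This is the Gödel–Dummett linearity axiom, which is not intuitionistically valid.
A Kripke countermodel: worlds u0, u1, u2; order generated by u0 ≤ u1, u0 ≤ u2; atoms true at each world — u0:{}; u1:{p2}; u2:{p1}.
u0 ⊮ (p2 → p1) ∨ (p1 → p2): neither disjunct is forced at u0.
u0 ⊮ p2 → p1: at the accessible world u1, u1 ⊩ p2 but u1 ⊮ p1.
u1 lacks atom p1, so u1 ⊮ p1.
So the root u0 does not force the formula.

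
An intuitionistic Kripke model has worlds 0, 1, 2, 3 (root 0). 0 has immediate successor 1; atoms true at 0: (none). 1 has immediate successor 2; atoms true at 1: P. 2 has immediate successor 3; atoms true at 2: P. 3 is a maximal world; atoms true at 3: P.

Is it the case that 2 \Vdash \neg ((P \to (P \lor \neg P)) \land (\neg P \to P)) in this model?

2 \nVdash \neg ((P \to (P \lor \neg P)) \land (\neg P \to P)) since 2 is accessible from 2 and 2 \Vdash (P \to (P \lor \neg P)) \land (\neg P \to P).
2 \Vdash (P \to (P \lor \neg P)) \land (\neg P \to P) since 2 forces both conjuncts.

No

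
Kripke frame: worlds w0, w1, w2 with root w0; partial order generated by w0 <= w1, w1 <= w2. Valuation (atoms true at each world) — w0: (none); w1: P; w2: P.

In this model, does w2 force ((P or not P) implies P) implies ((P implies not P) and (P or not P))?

w2 does not force ((P or not P) implies P) implies ((P implies not P) and (P or not P)): already at w2 itself, w2 forces (P or not P) implies P but w2 does not force (P implies not P) and (P or not P).
w2 does not force (P implies not P) and (P or not P) since w2 fails P implies not P.

No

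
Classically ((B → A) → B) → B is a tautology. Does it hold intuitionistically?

No

This is Peirce's law, which is not intuitionistically valid.
A Kripke countermodel: worlds u, v; order generated by u ≤ v; atoms true at each world — u:{}; v:{B}.
u ⊮ ((B → A) → B) → B: already at u itself, u ⊩ (B → A) → B but u ⊮ B.
u lacks atom B, so u ⊮ B.
So the root u does not force the formula.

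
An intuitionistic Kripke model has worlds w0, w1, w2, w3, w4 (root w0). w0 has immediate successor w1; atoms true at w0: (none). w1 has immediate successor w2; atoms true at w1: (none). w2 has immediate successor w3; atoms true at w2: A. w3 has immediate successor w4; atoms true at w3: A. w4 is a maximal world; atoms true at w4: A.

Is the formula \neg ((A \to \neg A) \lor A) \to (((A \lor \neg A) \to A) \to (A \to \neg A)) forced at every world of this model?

Yes

w0 \Vdash \neg ((A \to \neg A) \lor A) \to (((A \lor \neg A) \to A) \to (A \to \neg A)) vacuously: no world accessible from w0 forces the antecedent \neg ((A \to \neg A) \lor A).
Since the root w0 forces \neg ((A \to \neg A) \lor A) \to (((A \lor \neg A) \to A) \to (A \to \neg A)) and forcing is persistent (monotone upward), every world forces it.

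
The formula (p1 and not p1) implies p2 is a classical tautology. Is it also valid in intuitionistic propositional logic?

This is an instance of ex falso quodlibet, which is intuitionistically derivable.
No world can force both p1 and not p1, so the antecedent p1 and not p1 is never forced and the implication holds vacuously at every world.

Yes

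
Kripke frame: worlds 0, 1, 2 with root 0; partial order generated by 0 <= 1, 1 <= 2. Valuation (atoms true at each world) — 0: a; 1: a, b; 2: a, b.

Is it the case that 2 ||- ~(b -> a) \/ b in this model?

Yes

2 ||- ~(b -> a) \/ b via the disjunct b.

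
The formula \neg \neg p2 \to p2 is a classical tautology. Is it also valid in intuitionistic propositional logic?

No

This is double-negation elimination, which is not intuitionistically valid.
A Kripke countermodel: worlds a, b; order generated by a \le b; atoms true at each world — a:{}; b:{p2}.
a \nVdash \neg \neg p2 \to p2: already at a itself, a \Vdash \neg \neg p2 but a \nVdash p2.
a lacks atom p2, so a \nVdash p2.
So the root a does not force the formula.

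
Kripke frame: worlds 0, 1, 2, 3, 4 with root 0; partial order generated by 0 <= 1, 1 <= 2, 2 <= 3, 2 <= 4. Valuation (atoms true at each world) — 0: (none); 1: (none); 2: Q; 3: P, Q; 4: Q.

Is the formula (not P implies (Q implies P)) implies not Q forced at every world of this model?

Not every world: 0 does not force (not P implies (Q implies P)) implies not Q.
0 does not force (not P implies (Q implies P)) implies not Q: at the accessible world 3, 3 forces not P implies (Q implies P) but 3 does not force not Q.
3 does not force not Q since 3 is accessible from 3 and 3 forces Q.

No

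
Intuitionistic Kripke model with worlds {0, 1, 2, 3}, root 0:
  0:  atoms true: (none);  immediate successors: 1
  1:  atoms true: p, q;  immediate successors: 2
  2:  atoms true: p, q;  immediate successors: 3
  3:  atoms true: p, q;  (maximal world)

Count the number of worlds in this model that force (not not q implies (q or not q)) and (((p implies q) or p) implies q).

3

0: does not force it — 0 does not force (not not q implies (q or not q)) and (((p implies q) or p) implies q) since 0 fails not not q implies (q or not q).
1: forces it.
2: forces it.
3: forces it.
Worlds forcing the formula: {1, 2, 3}.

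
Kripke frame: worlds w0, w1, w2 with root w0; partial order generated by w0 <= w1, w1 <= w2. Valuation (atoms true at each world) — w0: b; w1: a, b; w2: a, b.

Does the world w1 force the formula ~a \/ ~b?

No

w1 ||-/- ~a \/ ~b: neither disjunct is forced at w1.
w1 ||-/- ~a since w1 is accessible from w1 and w1 ||- a.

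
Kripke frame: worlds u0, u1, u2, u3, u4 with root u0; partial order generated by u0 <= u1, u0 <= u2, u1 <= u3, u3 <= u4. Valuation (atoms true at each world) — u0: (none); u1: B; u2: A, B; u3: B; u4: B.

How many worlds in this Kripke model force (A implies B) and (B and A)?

1

u0: does not force it — u0 does not force (A implies B) and (B and A) since u0 fails B and A.
u1: does not force it — u1 does not force (A implies B) and (B and A) since u1 fails B and A.
u2: forces it.
u3: does not force it.
u4: does not force it.
Worlds forcing the formula: {u2}.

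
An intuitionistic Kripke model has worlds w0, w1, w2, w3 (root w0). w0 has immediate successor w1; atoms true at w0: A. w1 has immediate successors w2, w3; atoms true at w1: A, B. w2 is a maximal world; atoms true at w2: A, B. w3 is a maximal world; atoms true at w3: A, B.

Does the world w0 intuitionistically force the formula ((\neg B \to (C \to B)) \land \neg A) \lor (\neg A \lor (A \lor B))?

w0 \Vdash ((\neg B \to (C \to B)) \land \neg A) \lor (\neg A \lor (A \lor B)) via the disjunct \neg A \lor (A \lor B).

Yes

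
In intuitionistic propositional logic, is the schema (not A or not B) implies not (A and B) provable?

This is a constructively valid De Morgan direction (disjunction of negations to negated conjunction), which is intuitionistically derivable.
If not A holds at a world then no accessible world forces A, hence none forces A and B; likewise for not B.

Yes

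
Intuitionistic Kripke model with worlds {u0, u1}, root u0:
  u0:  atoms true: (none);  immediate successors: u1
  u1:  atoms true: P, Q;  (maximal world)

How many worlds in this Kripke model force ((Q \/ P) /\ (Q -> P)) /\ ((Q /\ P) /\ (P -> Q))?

u0: does not force it — u0 ||-/- ((Q \/ P) /\ (Q -> P)) /\ ((Q /\ P) /\ (P -> Q)) since u0 fails (Q \/ P) /\ (Q -> P).
u1: forces it.
Worlds forcing the formula: {u1}.

1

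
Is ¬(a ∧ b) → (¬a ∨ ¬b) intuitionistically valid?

This is the constructively invalid direction of De Morgan's law for conjunction, which is not intuitionistically valid.
A Kripke countermodel: worlds w0, w1, w2; order generated by w0 ≤ w1, w0 ≤ w2; atoms true at each world — w0:{}; w1:{a}; w2:{b}.
w0 ⊮ ¬(a ∧ b) → (¬a ∨ ¬b): already at w0 itself, w0 ⊩ ¬(a ∧ b) but w0 ⊮ ¬a ∨ ¬b.
w0 ⊮ ¬a ∨ ¬b: neither disjunct is forced at w0.
w0 ⊮ ¬a since w1 is accessible from w0 and w1 ⊩ a.
So the root w0 does not force the formula.

No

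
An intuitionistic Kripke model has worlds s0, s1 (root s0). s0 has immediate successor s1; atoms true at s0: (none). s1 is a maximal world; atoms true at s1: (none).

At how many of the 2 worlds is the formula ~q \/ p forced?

s0: forces it.
s1: forces it.
Worlds forcing the formula: {s0, s1}.

2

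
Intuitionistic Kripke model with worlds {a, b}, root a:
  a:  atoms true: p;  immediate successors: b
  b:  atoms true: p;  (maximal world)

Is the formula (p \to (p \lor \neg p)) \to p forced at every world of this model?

Yes

a \Vdash (p \to (p \lor \neg p)) \to p: every world accessible from a that forces p \to (p \lor \neg p) (namely a, b) also forces p.
Since the root a forces (p \to (p \lor \neg p)) \to p and forcing is persistent (monotone upward), every world forces it.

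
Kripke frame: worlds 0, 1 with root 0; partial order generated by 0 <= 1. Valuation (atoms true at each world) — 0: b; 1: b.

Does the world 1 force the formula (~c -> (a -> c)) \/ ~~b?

Yes

1 ||- (~c -> (a -> c)) \/ ~~b via the disjunct ~c -> (a -> c).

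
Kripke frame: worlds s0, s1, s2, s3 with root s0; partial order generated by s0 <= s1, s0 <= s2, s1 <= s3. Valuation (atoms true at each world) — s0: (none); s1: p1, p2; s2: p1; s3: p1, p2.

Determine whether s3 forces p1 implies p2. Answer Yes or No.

Yes

s3 forces p1 implies p2: every world accessible from s3 that forces p1 (namely s3) also forces p2.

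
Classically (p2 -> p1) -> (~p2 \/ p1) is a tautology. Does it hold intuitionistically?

No

This is the material-implication-as-disjunction principle, which is not intuitionistically valid.
A Kripke countermodel: worlds w0, w1; order generated by w0 <= w1; atoms true at each world — w0:{}; w1:{p1,p2}.
w0 ||-/- (p2 -> p1) -> (~p2 \/ p1): already at w0 itself, w0 ||- p2 -> p1 but w0 ||-/- ~p2 \/ p1.
w0 ||-/- ~p2 \/ p1: neither disjunct is forced at w0.
w0 ||-/- ~p2 since w1 is accessible from w0 and w1 ||- p2.
So the root w0 does not force the formula.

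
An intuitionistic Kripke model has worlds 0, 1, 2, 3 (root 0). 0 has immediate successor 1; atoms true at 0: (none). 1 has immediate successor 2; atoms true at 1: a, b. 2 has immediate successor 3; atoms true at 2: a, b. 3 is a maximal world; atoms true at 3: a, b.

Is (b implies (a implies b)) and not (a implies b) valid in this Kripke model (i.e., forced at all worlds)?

No

Not every world: 0 does not force (b implies (a implies b)) and not (a implies b).
0 does not force (b implies (a implies b)) and not (a implies b) since 0 fails not (a implies b).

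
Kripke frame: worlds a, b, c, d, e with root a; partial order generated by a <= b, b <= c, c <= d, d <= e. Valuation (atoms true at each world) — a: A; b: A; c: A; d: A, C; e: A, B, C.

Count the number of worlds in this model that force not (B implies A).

0

a: does not force it — a does not force not (B implies A) since a is accessible from a and a forces B implies A.
b: does not force it.
c: does not force it.
d: does not force it.
e: does not force it.
Worlds forcing the formula: { }.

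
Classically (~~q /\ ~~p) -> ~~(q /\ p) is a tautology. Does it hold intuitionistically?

This is the distribution of double negation over conjunction, which is intuitionistically derivable.
Assume ~~q, ~~p, and ~(q /\ p). From q we'd get ~p (since q /\ p is refuted), contradicting ~~p; so ~q, contradicting ~~q.

Yes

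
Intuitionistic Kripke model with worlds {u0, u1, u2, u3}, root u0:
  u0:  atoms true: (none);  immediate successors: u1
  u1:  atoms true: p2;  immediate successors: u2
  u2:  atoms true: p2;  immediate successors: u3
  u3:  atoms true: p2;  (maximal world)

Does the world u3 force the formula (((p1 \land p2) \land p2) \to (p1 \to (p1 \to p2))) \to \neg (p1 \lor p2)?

u3 \nVdash (((p1 \land p2) \land p2) \to (p1 \to (p1 \to p2))) \to \neg (p1 \lor p2): already at u3 itself, u3 \Vdash ((p1 \land p2) \land p2) \to (p1 \to (p1 \to p2)) but u3 \nVdash \neg (p1 \lor p2).
u3 \nVdash \neg (p1 \lor p2) since u3 is accessible from u3 and u3 \Vdash p1 \lor p2.
u3 \Vdash p1 \lor p2 via the disjunct p2.

No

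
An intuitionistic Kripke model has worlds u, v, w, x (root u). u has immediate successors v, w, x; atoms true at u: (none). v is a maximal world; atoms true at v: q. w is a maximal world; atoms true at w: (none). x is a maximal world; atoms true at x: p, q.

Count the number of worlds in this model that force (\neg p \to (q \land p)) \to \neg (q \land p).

2

u: does not force it — u \nVdash (\neg p \to (q \land p)) \to \neg (q \land p): at the accessible world x, x \Vdash \neg p \to (q \land p) but x \nVdash \neg (q \land p).
v: forces it.
w: forces it.
x: does not force it.
Worlds forcing the formula: {v, w}.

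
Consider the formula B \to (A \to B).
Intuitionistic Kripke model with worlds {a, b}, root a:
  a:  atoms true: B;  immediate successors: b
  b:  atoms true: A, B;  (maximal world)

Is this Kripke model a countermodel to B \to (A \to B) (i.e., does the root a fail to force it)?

No

a \Vdash B \to (A \to B): every world accessible from a that forces B (namely a, b) also forces A \to B.
So the root a forces B \to (A \to B); the model is not a countermodel.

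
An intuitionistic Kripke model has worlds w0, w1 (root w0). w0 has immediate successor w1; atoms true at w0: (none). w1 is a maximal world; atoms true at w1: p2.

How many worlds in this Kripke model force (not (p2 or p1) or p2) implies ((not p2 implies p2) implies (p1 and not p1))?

0

w0: does not force it — w0 does not force (not (p2 or p1) or p2) implies ((not p2 implies p2) implies (p1 and not p1)): at the accessible world w1, w1 forces not (p2 or p1) or p2 but w1 does not force (not p2 implies p2) implies (p1 and not p1).
w1: does not force it.
Worlds forcing the formula: { }.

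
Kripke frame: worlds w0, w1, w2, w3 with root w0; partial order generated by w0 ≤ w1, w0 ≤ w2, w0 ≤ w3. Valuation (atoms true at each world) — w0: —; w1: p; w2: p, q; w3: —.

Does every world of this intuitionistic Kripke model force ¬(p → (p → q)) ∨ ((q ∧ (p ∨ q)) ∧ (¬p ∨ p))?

Not every world: w0 ⊮ ¬(p → (p → q)) ∨ ((q ∧ (p ∨ q)) ∧ (¬p ∨ p)).
w0 ⊮ ¬(p → (p → q)) ∨ ((q ∧ (p ∨ q)) ∧ (¬p ∨ p)): neither disjunct is forced at w0.
w0 ⊮ ¬(p → (p → q)) since w2 is accessible from w0 and w2 ⊩ p → (p → q).
w2 ⊩ p → (p → q): every world accessible from w2 that forces p (namely w2) also forces p → q.

No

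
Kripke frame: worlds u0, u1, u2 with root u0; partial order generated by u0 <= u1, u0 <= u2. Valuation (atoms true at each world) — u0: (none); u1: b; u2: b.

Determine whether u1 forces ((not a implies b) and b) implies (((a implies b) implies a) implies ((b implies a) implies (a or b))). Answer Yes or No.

Yes

u1 forces ((not a implies b) and b) implies (((a implies b) implies a) implies ((b implies a) implies (a or b))): every world accessible from u1 that forces (not a implies b) and b (namely u1) also forces ((a implies b) implies a) implies ((b implies a) implies (a or b)).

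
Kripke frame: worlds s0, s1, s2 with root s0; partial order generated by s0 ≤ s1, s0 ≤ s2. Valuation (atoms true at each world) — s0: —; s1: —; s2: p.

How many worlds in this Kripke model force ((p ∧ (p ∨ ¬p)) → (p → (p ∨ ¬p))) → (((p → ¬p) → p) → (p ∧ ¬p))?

s0: does not force it — s0 ⊮ ((p ∧ (p ∨ ¬p)) → (p → (p ∨ ¬p))) → (((p → ¬p) → p) → (p ∧ ¬p)): already at s0 itself, s0 ⊩ (p ∧ (p ∨ ¬p)) → (p → (p ∨ ¬p)) but s0 ⊮ ((p → ¬p) → p) → (p ∧ ¬p).
s1: forces it.
s2: does not force it — s2 ⊮ ((p ∧ (p ∨ ¬p)) → (p → (p ∨ ¬p))) → (((p → ¬p) → p) → (p ∧ ¬p)): already at s2 itself, s2 ⊩ (p ∧ (p ∨ ¬p)) → (p → (p ∨ ¬p)) but s2 ⊮ ((p → ¬p) → p) → (p ∧ ¬p).
Worlds forcing the formula: {s1}.

1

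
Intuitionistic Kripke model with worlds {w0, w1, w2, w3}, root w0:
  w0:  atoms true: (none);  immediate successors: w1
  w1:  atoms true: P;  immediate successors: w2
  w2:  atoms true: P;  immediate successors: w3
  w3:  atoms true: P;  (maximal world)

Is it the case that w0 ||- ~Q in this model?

Yes

w0 ||- ~Q: no world accessible from w0 forces Q.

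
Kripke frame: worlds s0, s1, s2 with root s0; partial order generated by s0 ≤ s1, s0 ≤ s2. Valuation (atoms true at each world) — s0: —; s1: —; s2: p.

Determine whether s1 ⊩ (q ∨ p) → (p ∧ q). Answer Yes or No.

Yes

s1 ⊩ (q ∨ p) → (p ∧ q) vacuously: no world accessible from s1 forces the antecedent q ∨ p.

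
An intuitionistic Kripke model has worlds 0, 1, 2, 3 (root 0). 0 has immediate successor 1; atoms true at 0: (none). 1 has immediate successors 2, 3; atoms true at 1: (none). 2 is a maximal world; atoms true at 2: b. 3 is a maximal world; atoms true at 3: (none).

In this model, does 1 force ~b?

No

1 ||-/- ~b since 2 is accessible from 1 and 2 ||- b.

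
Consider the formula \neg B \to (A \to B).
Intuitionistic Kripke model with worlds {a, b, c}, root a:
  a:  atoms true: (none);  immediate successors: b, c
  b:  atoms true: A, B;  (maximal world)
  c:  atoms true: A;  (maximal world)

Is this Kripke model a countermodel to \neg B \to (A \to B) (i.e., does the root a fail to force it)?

a \nVdash \neg B \to (A \to B): at the accessible world c, c \Vdash \neg B but c \nVdash A \to B.
c \nVdash A \to B: already at c itself, c \Vdash A but c \nVdash B.
c lacks atom B, so c \nVdash B.
So the root a does not force \neg B \to (A \to B); the model is a countermodel.

Yes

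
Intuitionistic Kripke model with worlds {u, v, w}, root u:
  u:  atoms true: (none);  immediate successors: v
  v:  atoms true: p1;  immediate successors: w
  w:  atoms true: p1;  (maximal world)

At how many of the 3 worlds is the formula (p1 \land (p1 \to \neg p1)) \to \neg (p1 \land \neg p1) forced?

3

u: forces it.
v: forces it.
w: forces it.
Worlds forcing the formula: {u, v, w}.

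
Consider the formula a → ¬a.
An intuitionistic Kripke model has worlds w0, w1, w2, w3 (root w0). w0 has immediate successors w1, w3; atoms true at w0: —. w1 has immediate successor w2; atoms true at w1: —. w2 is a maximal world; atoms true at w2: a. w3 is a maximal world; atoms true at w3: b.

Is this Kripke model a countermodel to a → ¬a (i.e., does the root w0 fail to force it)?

Yes

w0 ⊮ a → ¬a: at the accessible world w2, w2 ⊩ a but w2 ⊮ ¬a.
w2 ⊮ ¬a since w2 is accessible from w2 and w2 ⊩ a.
So the root w0 does not force a → ¬a; the model is a countermodel.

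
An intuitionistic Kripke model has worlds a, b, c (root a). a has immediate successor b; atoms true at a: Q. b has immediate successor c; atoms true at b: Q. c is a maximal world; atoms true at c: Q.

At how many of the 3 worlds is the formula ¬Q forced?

0

a: does not force it — a ⊮ ¬Q since a is accessible from a and a ⊩ Q.
b: does not force it — b ⊮ ¬Q since b is accessible from b and b ⊩ Q.
c: does not force it — c ⊮ ¬Q since c is accessible from c and c ⊩ Q.
Worlds forcing the formula: { }.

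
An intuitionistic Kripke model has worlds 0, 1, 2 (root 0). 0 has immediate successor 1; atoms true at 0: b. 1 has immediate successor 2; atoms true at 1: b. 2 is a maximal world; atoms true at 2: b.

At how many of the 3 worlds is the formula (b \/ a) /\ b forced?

0: forces it.
1: forces it.
2: forces it.
Worlds forcing the formula: {0, 1, 2}.

3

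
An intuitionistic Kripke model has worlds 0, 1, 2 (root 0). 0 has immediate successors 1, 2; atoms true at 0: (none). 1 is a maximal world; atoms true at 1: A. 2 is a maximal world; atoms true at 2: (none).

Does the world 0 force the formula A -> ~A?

No

0 ||-/- A -> ~A: at the accessible world 1, 1 ||- A but 1 ||-/- ~A.
1 ||-/- ~A since 1 is accessible from 1 and 1 ||- A.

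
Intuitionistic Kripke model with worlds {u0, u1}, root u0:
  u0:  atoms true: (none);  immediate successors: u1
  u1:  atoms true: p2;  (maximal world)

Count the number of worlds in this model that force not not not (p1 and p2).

u0: forces it.
u1: forces it.
Worlds forcing the formula: {u0, u1}.

2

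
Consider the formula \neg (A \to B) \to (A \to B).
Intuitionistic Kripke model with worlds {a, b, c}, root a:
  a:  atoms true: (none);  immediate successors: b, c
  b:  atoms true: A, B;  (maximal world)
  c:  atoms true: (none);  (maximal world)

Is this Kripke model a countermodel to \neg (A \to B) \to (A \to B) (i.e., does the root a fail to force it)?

a \Vdash \neg (A \to B) \to (A \to B) vacuously: no world accessible from a forces the antecedent \neg (A \to B).
So the root a forces \neg (A \to B) \to (A \to B); the model is not a countermodel.

No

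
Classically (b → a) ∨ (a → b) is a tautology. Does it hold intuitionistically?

No

This is the Gödel–Dummett linearity axiom, which is not intuitionistically valid.
A Kripke countermodel: worlds s0, s1, s2; order generated by s0 ≤ s1, s0 ≤ s2; atoms true at each world — s0:{}; s1:{b}; s2:{a}.
s0 ⊮ (b → a) ∨ (a → b): neither disjunct is forced at s0.
s0 ⊮ b → a: at the accessible world s1, s1 ⊩ b but s1 ⊮ a.
s1 lacks atom a, so s1 ⊮ a.
So the root s0 does not force the formula.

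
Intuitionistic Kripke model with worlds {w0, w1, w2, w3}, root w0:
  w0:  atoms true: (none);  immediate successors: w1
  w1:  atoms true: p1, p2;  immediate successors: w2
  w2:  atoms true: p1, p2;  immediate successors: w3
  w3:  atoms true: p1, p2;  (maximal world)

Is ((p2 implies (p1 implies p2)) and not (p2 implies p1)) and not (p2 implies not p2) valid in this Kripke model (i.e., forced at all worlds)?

Not every world: w0 does not force ((p2 implies (p1 implies p2)) and not (p2 implies p1)) and not (p2 implies not p2).
w0 does not force ((p2 implies (p1 implies p2)) and not (p2 implies p1)) and not (p2 implies not p2) since w0 fails (p2 implies (p1 implies p2)) and not (p2 implies p1).

No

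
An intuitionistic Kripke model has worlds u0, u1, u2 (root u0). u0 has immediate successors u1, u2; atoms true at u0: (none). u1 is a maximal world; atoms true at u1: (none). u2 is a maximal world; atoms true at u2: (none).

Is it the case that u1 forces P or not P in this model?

u1 forces P or not P via the disjunct not P.

Yes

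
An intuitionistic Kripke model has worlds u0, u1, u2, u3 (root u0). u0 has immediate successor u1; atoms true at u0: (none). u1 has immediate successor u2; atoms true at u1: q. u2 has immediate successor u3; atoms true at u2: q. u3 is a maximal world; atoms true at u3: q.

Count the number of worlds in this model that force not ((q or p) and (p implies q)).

u0: does not force it — u0 does not force not ((q or p) and (p implies q)) since u1 is accessible from u0 and u1 forces (q or p) and (p implies q).
u1: does not force it.
u2: does not force it.
u3: does not force it.
Worlds forcing the formula: { }.

0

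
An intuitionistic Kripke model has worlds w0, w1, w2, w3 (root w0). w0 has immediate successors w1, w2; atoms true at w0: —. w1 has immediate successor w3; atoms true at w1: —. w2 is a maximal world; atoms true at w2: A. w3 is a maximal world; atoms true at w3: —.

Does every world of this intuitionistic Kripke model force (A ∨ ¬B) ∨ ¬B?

w0 ⊩ (A ∨ ¬B) ∨ ¬B via the disjunct A ∨ ¬B.
Since the root w0 forces (A ∨ ¬B) ∨ ¬B and forcing is persistent (monotone upward), every world forces it.

Yes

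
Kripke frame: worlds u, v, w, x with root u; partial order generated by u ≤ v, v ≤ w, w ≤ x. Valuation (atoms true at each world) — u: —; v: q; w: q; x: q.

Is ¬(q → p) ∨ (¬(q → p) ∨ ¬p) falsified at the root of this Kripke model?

No

u ⊩ ¬(q → p) ∨ (¬(q → p) ∨ ¬p) via the disjunct ¬(q → p).
So the root u forces ¬(q → p) ∨ (¬(q → p) ∨ ¬p); the model is not a countermodel.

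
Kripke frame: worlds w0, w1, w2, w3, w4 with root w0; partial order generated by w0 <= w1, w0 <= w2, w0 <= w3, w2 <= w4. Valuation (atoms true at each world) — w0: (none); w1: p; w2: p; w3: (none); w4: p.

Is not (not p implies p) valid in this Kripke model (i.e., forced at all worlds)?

No

Not every world: w0 does not force not (not p implies p).
w0 does not force not (not p implies p) since w1 is accessible from w0 and w1 forces not p implies p.
w1 forces not p implies p vacuously: no world accessible from w1 forces the antecedent not p.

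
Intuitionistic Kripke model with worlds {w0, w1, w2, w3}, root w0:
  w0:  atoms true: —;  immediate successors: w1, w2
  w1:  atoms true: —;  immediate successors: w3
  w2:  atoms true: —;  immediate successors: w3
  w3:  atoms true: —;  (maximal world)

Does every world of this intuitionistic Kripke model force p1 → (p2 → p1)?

w0 ⊩ p1 → (p2 → p1) vacuously: no world accessible from w0 forces the antecedent p1.
Since the root w0 forces p1 → (p2 → p1) and forcing is persistent (monotone upward), every world forces it.

Yes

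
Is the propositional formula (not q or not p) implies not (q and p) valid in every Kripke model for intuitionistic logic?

This is a constructively valid De Morgan direction (disjunction of negations to negated conjunction), which is intuitionistically derivable.
If not q holds at a world then no accessible world forces q, hence none forces q and p; likewise for not p.

Yes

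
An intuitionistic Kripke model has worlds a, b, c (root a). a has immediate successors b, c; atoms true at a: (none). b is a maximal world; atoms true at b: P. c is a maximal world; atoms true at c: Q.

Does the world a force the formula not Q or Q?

No

a does not force not Q or Q: neither disjunct is forced at a.
a does not force not Q since c is accessible from a and c forces Q.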